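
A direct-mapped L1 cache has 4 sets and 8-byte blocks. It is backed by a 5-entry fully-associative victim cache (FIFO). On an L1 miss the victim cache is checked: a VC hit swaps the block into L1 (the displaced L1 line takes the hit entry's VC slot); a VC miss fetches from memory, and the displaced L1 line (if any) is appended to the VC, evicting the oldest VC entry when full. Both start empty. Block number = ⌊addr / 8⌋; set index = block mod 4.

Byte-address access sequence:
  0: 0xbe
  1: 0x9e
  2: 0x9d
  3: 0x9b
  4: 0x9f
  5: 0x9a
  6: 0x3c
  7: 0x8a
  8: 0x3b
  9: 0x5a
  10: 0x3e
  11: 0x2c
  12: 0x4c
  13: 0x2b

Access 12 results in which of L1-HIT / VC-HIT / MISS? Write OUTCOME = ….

OUTCOME = MISS

#0 0xbe→b23/s3 MISS; vc=[]
#1 0x9e→b19/s3 MISS; vc=[23]
#2 0x9d→b19/s3 L1-HIT; vc=[23]
#3 0x9b→b19/s3 L1-HIT; vc=[23]
#4 0x9f→b19/s3 L1-HIT; vc=[23]
#5 0x9a→b19/s3 L1-HIT; vc=[23]
#6 0x3c→b7/s3 MISS; vc=[23,19]
#7 0x8a→b17/s1 MISS; vc=[23,19]
#8 0x3b→b7/s3 L1-HIT; vc=[23,19]
#9 0x5a→b11/s3 MISS; vc=[23,19,7]
#10 0x3e→b7/s3 VC-HIT; vc=[23,19,11]
#11 0x2c→b5/s1 MISS; vc=[23,19,11,17]
#12 0x4c→b9/s1 MISS; vc=[23,19,11,17,5]
#13 0x2b→b5/s1 VC-HIT; vc=[23,19,11,17,9]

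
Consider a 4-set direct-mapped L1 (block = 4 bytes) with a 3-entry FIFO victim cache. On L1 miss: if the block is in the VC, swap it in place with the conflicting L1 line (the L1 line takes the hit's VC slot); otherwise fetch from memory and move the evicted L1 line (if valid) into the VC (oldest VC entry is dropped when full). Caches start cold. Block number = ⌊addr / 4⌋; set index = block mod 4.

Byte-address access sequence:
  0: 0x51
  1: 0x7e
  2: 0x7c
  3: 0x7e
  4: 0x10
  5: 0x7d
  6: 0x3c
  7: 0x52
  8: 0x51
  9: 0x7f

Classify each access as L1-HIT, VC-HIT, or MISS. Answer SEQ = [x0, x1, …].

0: 0x51 (blk 20, set 0) → MISS  vc=[]
1: 0x7e (blk 31, set 3) → MISS  vc=[]
2: 0x7c (blk 31, set 3) → L1-HIT  vc=[]
3: 0x7e (blk 31, set 3) → L1-HIT  vc=[]
4: 0x10 (blk 4, set 0) → MISS  vc=[20]
5: 0x7d (blk 31, set 3) → L1-HIT  vc=[20]
6: 0x3c (blk 15, set 3) → MISS  vc=[20, 31]
7: 0x52 (blk 20, set 0) → VC-HIT  vc=[4, 31]
8: 0x51 (blk 20, set 0) → L1-HIT  vc=[4, 31]
9: 0x7f (blk 31, set 3) → VC-HIT  vc=[4, 15]

SEQ = [MISS, MISS, L1-HIT, L1-HIT, MISS, L1-HIT, MISS, VC-HIT, L1-HIT, VC-HIT]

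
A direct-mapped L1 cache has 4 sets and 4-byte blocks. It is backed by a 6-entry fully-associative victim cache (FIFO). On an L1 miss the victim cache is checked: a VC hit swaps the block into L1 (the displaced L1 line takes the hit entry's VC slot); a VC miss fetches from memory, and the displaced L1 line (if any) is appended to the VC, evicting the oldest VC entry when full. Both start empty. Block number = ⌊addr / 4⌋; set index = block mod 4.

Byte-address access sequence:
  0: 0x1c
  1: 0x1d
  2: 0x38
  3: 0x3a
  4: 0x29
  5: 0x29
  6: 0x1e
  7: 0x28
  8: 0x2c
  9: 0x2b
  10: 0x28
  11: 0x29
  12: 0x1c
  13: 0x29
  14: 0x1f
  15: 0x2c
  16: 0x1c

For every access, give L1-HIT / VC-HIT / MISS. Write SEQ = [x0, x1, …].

#0 0x1c→b7/s3 MISS; vc=[]
#1 0x1d→b7/s3 L1-HIT; vc=[]
#2 0x38→b14/s2 MISS; vc=[]
#3 0x3a→b14/s2 L1-HIT; vc=[]
#4 0x29→b10/s2 MISS; vc=[14]
#5 0x29→b10/s2 L1-HIT; vc=[14]
#6 0x1e→b7/s3 L1-HIT; vc=[14]
#7 0x28→b10/s2 L1-HIT; vc=[14]
#8 0x2c→b11/s3 MISS; vc=[14,7]
#9 0x2b→b10/s2 L1-HIT; vc=[14,7]
#10 0x28→b10/s2 L1-HIT; vc=[14,7]
#11 0x29→b10/s2 L1-HIT; vc=[14,7]
#12 0x1c→b7/s3 VC-HIT; vc=[14,11]
#13 0x29→b10/s2 L1-HIT; vc=[14,11]
#14 0x1f→b7/s3 L1-HIT; vc=[14,11]
#15 0x2c→b11/s3 VC-HIT; vc=[14,7]
#16 0x1c→b7/s3 VC-HIT; vc=[14,11]

SEQ = [MISS, L1-HIT, MISS, L1-HIT, MISS, L1-HIT, L1-HIT, L1-HIT, MISS, L1-HIT, L1-HIT, L1-HIT, VC-HIT, L1-HIT, L1-HIT, VC-HIT, VC-HIT]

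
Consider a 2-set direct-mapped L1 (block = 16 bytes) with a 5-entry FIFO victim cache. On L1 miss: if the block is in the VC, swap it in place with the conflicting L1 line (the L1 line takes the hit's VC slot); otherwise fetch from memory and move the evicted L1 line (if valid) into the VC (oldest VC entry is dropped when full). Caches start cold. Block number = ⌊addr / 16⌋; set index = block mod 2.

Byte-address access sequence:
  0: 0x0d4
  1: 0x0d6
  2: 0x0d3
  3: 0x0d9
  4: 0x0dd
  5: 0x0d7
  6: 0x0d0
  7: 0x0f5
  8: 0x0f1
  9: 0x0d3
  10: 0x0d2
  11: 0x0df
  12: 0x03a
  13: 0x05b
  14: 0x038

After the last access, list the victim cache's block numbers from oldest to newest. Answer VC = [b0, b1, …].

VC = [15, 13, 5]

  [0] addr=0xd4 blk=13 s=1: MISS | VC []
  [1] addr=0xd6 blk=13 s=1: L1-HIT | VC []
  [2] addr=0xd3 blk=13 s=1: L1-HIT | VC []
  [3] addr=0xd9 blk=13 s=1: L1-HIT | VC []
  [4] addr=0xdd blk=13 s=1: L1-HIT | VC []
  [5] addr=0xd7 blk=13 s=1: L1-HIT | VC []
  [6] addr=0xd0 blk=13 s=1: L1-HIT | VC []
  [7] addr=0xf5 blk=15 s=1: MISS | VC [13]
  [8] addr=0xf1 blk=15 s=1: L1-HIT | VC [13]
  [9] addr=0xd3 blk=13 s=1: VC-HIT | VC [15]
  [10] addr=0xd2 blk=13 s=1: L1-HIT | VC [15]
  [11] addr=0xdf blk=13 s=1: L1-HIT | VC [15]
  [12] addr=0x3a blk=3 s=1: MISS | VC [15, 13]
  [13] addr=0x5b blk=5 s=1: MISS | VC [15, 13, 3]
  [14] addr=0x38 blk=3 s=1: VC-HIT | VC [15, 13, 5]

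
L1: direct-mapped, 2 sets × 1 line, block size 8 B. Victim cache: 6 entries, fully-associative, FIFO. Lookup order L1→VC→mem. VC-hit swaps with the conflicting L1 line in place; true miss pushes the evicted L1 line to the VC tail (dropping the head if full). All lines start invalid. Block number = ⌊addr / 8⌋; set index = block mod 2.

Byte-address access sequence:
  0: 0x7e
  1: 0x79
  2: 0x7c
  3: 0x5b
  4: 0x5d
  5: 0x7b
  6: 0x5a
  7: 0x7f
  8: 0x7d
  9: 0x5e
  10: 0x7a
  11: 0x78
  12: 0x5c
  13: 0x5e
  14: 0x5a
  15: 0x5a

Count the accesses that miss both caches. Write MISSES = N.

#0 0x7e→b15/s1 MISS; vc=[]
#1 0x79→b15/s1 L1-HIT; vc=[]
#2 0x7c→b15/s1 L1-HIT; vc=[]
#3 0x5b→b11/s1 MISS; vc=[15]
#4 0x5d→b11/s1 L1-HIT; vc=[15]
#5 0x7b→b15/s1 VC-HIT; vc=[11]
#6 0x5a→b11/s1 VC-HIT; vc=[15]
#7 0x7f→b15/s1 VC-HIT; vc=[11]
#8 0x7d→b15/s1 L1-HIT; vc=[11]
#9 0x5e→b11/s1 VC-HIT; vc=[15]
#10 0x7a→b15/s1 VC-HIT; vc=[11]
#11 0x78→b15/s1 L1-HIT; vc=[11]
#12 0x5c→b11/s1 VC-HIT; vc=[15]
#13 0x5e→b11/s1 L1-HIT; vc=[15]
#14 0x5a→b11/s1 L1-HIT; vc=[15]
#15 0x5a→b11/s1 L1-HIT; vc=[15]

MISSES = 2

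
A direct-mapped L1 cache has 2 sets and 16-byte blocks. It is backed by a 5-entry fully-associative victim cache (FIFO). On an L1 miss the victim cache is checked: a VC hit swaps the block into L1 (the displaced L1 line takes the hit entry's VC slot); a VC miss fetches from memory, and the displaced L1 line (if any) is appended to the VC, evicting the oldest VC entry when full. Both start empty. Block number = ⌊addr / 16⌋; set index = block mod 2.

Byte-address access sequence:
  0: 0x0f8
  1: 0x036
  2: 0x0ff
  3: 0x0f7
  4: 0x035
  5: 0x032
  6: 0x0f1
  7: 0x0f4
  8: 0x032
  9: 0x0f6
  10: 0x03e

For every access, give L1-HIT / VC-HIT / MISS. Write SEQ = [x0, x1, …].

#0 0xf8→b15/s1 MISS; vc=[]
#1 0x36→b3/s1 MISS; vc=[15]
#2 0xff→b15/s1 VC-HIT; vc=[3]
#3 0xf7→b15/s1 L1-HIT; vc=[3]
#4 0x35→b3/s1 VC-HIT; vc=[15]
#5 0x32→b3/s1 L1-HIT; vc=[15]
#6 0xf1→b15/s1 VC-HIT; vc=[3]
#7 0xf4→b15/s1 L1-HIT; vc=[3]
#8 0x32→b3/s1 VC-HIT; vc=[15]
#9 0xf6→b15/s1 VC-HIT; vc=[3]
#10 0x3e→b3/s1 VC-HIT; vc=[15]

SEQ = [MISS, MISS, VC-HIT, L1-HIT, VC-HIT, L1-HIT, VC-HIT, L1-HIT, VC-HIT, VC-HIT, VC-HIT]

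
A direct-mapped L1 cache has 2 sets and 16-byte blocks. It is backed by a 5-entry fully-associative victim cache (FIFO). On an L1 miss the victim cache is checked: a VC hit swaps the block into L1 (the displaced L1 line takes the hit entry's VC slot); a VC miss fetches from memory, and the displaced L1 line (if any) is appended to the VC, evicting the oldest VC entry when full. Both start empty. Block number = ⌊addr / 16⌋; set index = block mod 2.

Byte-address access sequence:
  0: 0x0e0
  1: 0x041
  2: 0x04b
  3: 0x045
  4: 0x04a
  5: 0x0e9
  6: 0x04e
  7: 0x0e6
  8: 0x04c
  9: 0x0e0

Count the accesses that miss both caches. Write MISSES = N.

MISSES = 2

  [0] addr=0xe0 blk=14 s=0: MISS | VC []
  [1] addr=0x41 blk=4 s=0: MISS | VC [14]
  [2] addr=0x4b blk=4 s=0: L1-HIT | VC [14]
  [3] addr=0x45 blk=4 s=0: L1-HIT | VC [14]
  [4] addr=0x4a blk=4 s=0: L1-HIT | VC [14]
  [5] addr=0xe9 blk=14 s=0: VC-HIT | VC [4]
  [6] addr=0x4e blk=4 s=0: VC-HIT | VC [14]
  [7] addr=0xe6 blk=14 s=0: VC-HIT | VC [4]
  [8] addr=0x4c blk=4 s=0: VC-HIT | VC [14]
  [9] addr=0xe0 blk=14 s=0: VC-HIT | VC [4]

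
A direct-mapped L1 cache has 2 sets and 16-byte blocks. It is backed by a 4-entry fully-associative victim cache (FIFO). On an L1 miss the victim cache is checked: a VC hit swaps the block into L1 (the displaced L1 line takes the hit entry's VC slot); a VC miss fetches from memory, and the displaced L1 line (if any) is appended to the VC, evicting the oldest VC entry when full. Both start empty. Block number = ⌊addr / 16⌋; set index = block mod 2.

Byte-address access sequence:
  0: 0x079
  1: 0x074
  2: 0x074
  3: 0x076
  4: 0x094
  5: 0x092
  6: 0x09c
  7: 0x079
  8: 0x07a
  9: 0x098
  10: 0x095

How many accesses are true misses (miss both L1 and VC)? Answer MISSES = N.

#0 0x79→b7/s1 MISS; vc=[]
#1 0x74→b7/s1 L1-HIT; vc=[]
#2 0x74→b7/s1 L1-HIT; vc=[]
#3 0x76→b7/s1 L1-HIT; vc=[]
#4 0x94→b9/s1 MISS; vc=[7]
#5 0x92→b9/s1 L1-HIT; vc=[7]
#6 0x9c→b9/s1 L1-HIT; vc=[7]
#7 0x79→b7/s1 VC-HIT; vc=[9]
#8 0x7a→b7/s1 L1-HIT; vc=[9]
#9 0x98→b9/s1 VC-HIT; vc=[7]
#10 0x95→b9/s1 L1-HIT; vc=[7]

MISSES = 2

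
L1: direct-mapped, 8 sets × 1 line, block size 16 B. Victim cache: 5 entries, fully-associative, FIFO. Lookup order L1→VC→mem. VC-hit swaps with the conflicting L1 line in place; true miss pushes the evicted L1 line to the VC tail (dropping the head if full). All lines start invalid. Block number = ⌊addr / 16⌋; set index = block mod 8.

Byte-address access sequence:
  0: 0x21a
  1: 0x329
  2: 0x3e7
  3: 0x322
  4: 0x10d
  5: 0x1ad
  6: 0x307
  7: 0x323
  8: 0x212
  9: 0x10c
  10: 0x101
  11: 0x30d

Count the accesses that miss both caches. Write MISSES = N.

#0 0x21a→b33/s1 MISS; vc=[]
#1 0x329→b50/s2 MISS; vc=[]
#2 0x3e7→b62/s6 MISS; vc=[]
#3 0x322→b50/s2 L1-HIT; vc=[]
#4 0x10d→b16/s0 MISS; vc=[]
#5 0x1ad→b26/s2 MISS; vc=[50]
#6 0x307→b48/s0 MISS; vc=[50,16]
#7 0x323→b50/s2 VC-HIT; vc=[26,16]
#8 0x212→b33/s1 L1-HIT; vc=[26,16]
#9 0x10c→b16/s0 VC-HIT; vc=[26,48]
#10 0x101→b16/s0 L1-HIT; vc=[26,48]
#11 0x30d→b48/s0 VC-HIT; vc=[26,16]

MISSES = 6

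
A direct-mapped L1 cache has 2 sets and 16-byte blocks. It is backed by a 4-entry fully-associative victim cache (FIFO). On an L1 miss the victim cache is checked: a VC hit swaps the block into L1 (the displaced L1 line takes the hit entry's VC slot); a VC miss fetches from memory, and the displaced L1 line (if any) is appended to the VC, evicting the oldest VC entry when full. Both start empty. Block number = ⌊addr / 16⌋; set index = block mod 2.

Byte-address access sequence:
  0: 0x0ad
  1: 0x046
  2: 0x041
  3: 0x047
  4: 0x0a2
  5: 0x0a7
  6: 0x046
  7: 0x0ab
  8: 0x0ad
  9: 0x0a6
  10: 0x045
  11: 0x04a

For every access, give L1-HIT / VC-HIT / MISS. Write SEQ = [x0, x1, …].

SEQ = [MISS, MISS, L1-HIT, L1-HIT, VC-HIT, L1-HIT, VC-HIT, VC-HIT, L1-HIT, L1-HIT, VC-HIT, L1-HIT]

#0 0xad→b10/s0 MISS; vc=[]
#1 0x46→b4/s0 MISS; vc=[10]
#2 0x41→b4/s0 L1-HIT; vc=[10]
#3 0x47→b4/s0 L1-HIT; vc=[10]
#4 0xa2→b10/s0 VC-HIT; vc=[4]
#5 0xa7→b10/s0 L1-HIT; vc=[4]
#6 0x46→b4/s0 VC-HIT; vc=[10]
#7 0xab→b10/s0 VC-HIT; vc=[4]
#8 0xad→b10/s0 L1-HIT; vc=[4]
#9 0xa6→b10/s0 L1-HIT; vc=[4]
#10 0x45→b4/s0 VC-HIT; vc=[10]
#11 0x4a→b4/s0 L1-HIT; vc=[10]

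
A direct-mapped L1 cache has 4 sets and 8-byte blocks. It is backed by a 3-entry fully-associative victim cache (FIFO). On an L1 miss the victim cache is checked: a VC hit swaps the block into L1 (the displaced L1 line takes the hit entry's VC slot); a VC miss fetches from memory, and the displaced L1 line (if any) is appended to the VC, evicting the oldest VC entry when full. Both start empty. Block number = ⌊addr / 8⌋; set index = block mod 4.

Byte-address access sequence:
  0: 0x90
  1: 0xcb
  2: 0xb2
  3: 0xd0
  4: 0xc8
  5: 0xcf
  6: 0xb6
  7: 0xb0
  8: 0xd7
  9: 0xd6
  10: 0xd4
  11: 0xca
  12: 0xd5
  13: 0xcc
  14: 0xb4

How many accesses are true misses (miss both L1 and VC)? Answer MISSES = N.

0: 0x90 (blk 18, set 2) → MISS  vc=[]
1: 0xcb (blk 25, set 1) → MISS  vc=[]
2: 0xb2 (blk 22, set 2) → MISS  vc=[18]
3: 0xd0 (blk 26, set 2) → MISS  vc=[18, 22]
4: 0xc8 (blk 25, set 1) → L1-HIT  vc=[18, 22]
5: 0xcf (blk 25, set 1) → L1-HIT  vc=[18, 22]
6: 0xb6 (blk 22, set 2) → VC-HIT  vc=[18, 26]
7: 0xb0 (blk 22, set 2) → L1-HIT  vc=[18, 26]
8: 0xd7 (blk 26, set 2) → VC-HIT  vc=[18, 22]
9: 0xd6 (blk 26, set 2) → L1-HIT  vc=[18, 22]
10: 0xd4 (blk 26, set 2) → L1-HIT  vc=[18, 22]
11: 0xca (blk 25, set 1) → L1-HIT  vc=[18, 22]
12: 0xd5 (blk 26, set 2) → L1-HIT  vc=[18, 22]
13: 0xcc (blk 25, set 1) → L1-HIT  vc=[18, 22]
14: 0xb4 (blk 22, set 2) → VC-HIT  vc=[18, 26]

MISSES = 4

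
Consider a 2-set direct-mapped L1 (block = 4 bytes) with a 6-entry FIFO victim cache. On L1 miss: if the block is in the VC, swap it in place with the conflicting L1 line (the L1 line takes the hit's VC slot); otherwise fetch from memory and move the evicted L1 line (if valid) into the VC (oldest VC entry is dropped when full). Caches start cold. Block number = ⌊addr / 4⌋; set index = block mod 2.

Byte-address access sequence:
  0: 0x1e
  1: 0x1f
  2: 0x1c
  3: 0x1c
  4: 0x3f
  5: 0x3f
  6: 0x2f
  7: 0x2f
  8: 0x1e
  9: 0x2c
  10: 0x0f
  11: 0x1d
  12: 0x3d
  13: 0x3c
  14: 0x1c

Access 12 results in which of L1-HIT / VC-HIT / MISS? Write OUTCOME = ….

  [0] addr=0x1e blk=7 s=1: MISS | VC []
  [1] addr=0x1f blk=7 s=1: L1-HIT | VC []
  [2] addr=0x1c blk=7 s=1: L1-HIT | VC []
  [3] addr=0x1c blk=7 s=1: L1-HIT | VC []
  [4] addr=0x3f blk=15 s=1: MISS | VC [7]
  [5] addr=0x3f blk=15 s=1: L1-HIT | VC [7]
  [6] addr=0x2f blk=11 s=1: MISS | VC [7, 15]
  [7] addr=0x2f blk=11 s=1: L1-HIT | VC [7, 15]
  [8] addr=0x1e blk=7 s=1: VC-HIT | VC [11, 15]
  [9] addr=0x2c blk=11 s=1: VC-HIT | VC [7, 15]
  [10] addr=0xf blk=3 s=1: MISS | VC [7, 15, 11]
  [11] addr=0x1d blk=7 s=1: VC-HIT | VC [3, 15, 11]
  [12] addr=0x3d blk=15 s=1: VC-HIT | VC [3, 7, 11]
  [13] addr=0x3c blk=15 s=1: L1-HIT | VC [3, 7, 11]
  [14] addr=0x1c blk=7 s=1: VC-HIT | VC [3, 15, 11]

OUTCOME = VC-HIT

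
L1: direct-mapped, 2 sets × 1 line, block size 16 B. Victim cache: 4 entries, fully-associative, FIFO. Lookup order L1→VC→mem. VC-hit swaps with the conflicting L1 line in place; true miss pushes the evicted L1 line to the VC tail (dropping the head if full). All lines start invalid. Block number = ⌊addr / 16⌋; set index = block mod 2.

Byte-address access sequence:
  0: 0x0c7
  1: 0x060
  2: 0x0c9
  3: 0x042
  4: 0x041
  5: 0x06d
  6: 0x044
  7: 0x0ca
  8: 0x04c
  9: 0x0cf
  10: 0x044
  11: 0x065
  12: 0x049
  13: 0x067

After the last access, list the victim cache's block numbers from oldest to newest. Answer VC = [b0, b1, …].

VC = [4, 12]

  [0] addr=0xc7 blk=12 s=0: MISS | VC []
  [1] addr=0x60 blk=6 s=0: MISS | VC [12]
  [2] addr=0xc9 blk=12 s=0: VC-HIT | VC [6]
  [3] addr=0x42 blk=4 s=0: MISS | VC [6, 12]
  [4] addr=0x41 blk=4 s=0: L1-HIT | VC [6, 12]
  [5] addr=0x6d blk=6 s=0: VC-HIT | VC [4, 12]
  [6] addr=0x44 blk=4 s=0: VC-HIT | VC [6, 12]
  [7] addr=0xca blk=12 s=0: VC-HIT | VC [6, 4]
  [8] addr=0x4c blk=4 s=0: VC-HIT | VC [6, 12]
  [9] addr=0xcf blk=12 s=0: VC-HIT | VC [6, 4]
  [10] addr=0x44 blk=4 s=0: VC-HIT | VC [6, 12]
  [11] addr=0x65 blk=6 s=0: VC-HIT | VC [4, 12]
  [12] addr=0x49 blk=4 s=0: VC-HIT | VC [6, 12]
  [13] addr=0x67 blk=6 s=0: VC-HIT | VC [4, 12]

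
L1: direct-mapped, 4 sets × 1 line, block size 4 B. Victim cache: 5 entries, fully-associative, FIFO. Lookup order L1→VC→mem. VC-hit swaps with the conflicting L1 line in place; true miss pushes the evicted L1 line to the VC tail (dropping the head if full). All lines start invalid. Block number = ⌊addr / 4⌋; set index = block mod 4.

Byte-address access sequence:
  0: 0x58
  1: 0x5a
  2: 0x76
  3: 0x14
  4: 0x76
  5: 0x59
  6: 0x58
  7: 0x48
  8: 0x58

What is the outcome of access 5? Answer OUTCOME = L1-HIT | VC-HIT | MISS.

  [0] addr=0x58 blk=22 s=2: MISS | VC []
  [1] addr=0x5a blk=22 s=2: L1-HIT | VC []
  [2] addr=0x76 blk=29 s=1: MISS | VC []
  [3] addr=0x14 blk=5 s=1: MISS | VC [29]
  [4] addr=0x76 blk=29 s=1: VC-HIT | VC [5]
  [5] addr=0x59 blk=22 s=2: L1-HIT | VC [5]
  [6] addr=0x58 blk=22 s=2: L1-HIT | VC [5]
  [7] addr=0x48 blk=18 s=2: MISS | VC [5, 22]
  [8] addr=0x58 blk=22 s=2: VC-HIT | VC [5, 18]

OUTCOME = L1-HIT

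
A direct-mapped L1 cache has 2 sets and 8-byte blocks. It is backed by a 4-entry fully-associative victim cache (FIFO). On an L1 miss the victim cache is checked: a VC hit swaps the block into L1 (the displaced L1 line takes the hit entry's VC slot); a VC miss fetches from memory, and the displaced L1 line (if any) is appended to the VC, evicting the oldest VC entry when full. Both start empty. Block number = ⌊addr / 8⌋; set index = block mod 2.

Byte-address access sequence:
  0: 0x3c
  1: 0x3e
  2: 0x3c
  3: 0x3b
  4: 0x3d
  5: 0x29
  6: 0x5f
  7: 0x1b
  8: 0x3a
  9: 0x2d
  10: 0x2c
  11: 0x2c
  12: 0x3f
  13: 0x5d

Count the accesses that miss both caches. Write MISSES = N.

MISSES = 4

#0 0x3c→b7/s1 MISS; vc=[]
#1 0x3e→b7/s1 L1-HIT; vc=[]
#2 0x3c→b7/s1 L1-HIT; vc=[]
#3 0x3b→b7/s1 L1-HIT; vc=[]
#4 0x3d→b7/s1 L1-HIT; vc=[]
#5 0x29→b5/s1 MISS; vc=[7]
#6 0x5f→b11/s1 MISS; vc=[7,5]
#7 0x1b→b3/s1 MISS; vc=[7,5,11]
#8 0x3a→b7/s1 VC-HIT; vc=[3,5,11]
#9 0x2d→b5/s1 VC-HIT; vc=[3,7,11]
#10 0x2c→b5/s1 L1-HIT; vc=[3,7,11]
#11 0x2c→b5/s1 L1-HIT; vc=[3,7,11]
#12 0x3f→b7/s1 VC-HIT; vc=[3,5,11]
#13 0x5d→b11/s1 VC-HIT; vc=[3,5,7]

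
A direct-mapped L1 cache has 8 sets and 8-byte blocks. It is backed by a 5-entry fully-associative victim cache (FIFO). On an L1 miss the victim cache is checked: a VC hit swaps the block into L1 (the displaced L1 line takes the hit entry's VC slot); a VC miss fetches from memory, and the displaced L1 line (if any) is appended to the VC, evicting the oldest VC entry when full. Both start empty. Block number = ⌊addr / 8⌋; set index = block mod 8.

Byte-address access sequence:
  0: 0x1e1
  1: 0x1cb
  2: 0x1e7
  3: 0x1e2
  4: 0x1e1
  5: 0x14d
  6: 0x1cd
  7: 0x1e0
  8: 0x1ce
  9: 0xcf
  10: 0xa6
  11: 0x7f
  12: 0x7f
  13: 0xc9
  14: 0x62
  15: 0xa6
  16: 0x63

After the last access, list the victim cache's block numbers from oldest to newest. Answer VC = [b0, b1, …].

VC = [41, 57, 60, 20]

0: 0x1e1 (blk 60, set 4) → MISS  vc=[]
1: 0x1cb (blk 57, set 1) → MISS  vc=[]
2: 0x1e7 (blk 60, set 4) → L1-HIT  vc=[]
3: 0x1e2 (blk 60, set 4) → L1-HIT  vc=[]
4: 0x1e1 (blk 60, set 4) → L1-HIT  vc=[]
5: 0x14d (blk 41, set 1) → MISS  vc=[57]
6: 0x1cd (blk 57, set 1) → VC-HIT  vc=[41]
7: 0x1e0 (blk 60, set 4) → L1-HIT  vc=[41]
8: 0x1ce (blk 57, set 1) → L1-HIT  vc=[41]
9: 0xcf (blk 25, set 1) → MISS  vc=[41, 57]
10: 0xa6 (blk 20, set 4) → MISS  vc=[41, 57, 60]
11: 0x7f (blk 15, set 7) → MISS  vc=[41, 57, 60]
12: 0x7f (blk 15, set 7) → L1-HIT  vc=[41, 57, 60]
13: 0xc9 (blk 25, set 1) → L1-HIT  vc=[41, 57, 60]
14: 0x62 (blk 12, set 4) → MISS  vc=[41, 57, 60, 20]
15: 0xa6 (blk 20, set 4) → VC-HIT  vc=[41, 57, 60, 12]
16: 0x63 (blk 12, set 4) → VC-HIT  vc=[41, 57, 60, 20]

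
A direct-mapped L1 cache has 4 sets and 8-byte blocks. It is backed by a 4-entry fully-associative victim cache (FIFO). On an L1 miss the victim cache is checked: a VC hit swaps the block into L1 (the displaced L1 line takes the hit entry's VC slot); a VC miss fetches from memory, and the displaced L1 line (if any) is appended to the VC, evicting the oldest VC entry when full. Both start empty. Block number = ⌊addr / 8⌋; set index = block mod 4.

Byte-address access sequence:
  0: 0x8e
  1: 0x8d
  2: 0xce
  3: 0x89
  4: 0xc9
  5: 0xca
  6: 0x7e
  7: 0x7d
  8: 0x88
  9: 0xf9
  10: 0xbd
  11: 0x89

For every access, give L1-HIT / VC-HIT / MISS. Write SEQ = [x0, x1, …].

SEQ = [MISS, L1-HIT, MISS, VC-HIT, VC-HIT, L1-HIT, MISS, L1-HIT, VC-HIT, MISS, MISS, L1-HIT]

#0 0x8e→b17/s1 MISS; vc=[]
#1 0x8d→b17/s1 L1-HIT; vc=[]
#2 0xce→b25/s1 MISS; vc=[17]
#3 0x89→b17/s1 VC-HIT; vc=[25]
#4 0xc9→b25/s1 VC-HIT; vc=[17]
#5 0xca→b25/s1 L1-HIT; vc=[17]
#6 0x7e→b15/s3 MISS; vc=[17]
#7 0x7d→b15/s3 L1-HIT; vc=[17]
#8 0x88→b17/s1 VC-HIT; vc=[25]
#9 0xf9→b31/s3 MISS; vc=[25,15]
#10 0xbd→b23/s3 MISS; vc=[25,15,31]
#11 0x89→b17/s1 L1-HIT; vc=[25,15,31]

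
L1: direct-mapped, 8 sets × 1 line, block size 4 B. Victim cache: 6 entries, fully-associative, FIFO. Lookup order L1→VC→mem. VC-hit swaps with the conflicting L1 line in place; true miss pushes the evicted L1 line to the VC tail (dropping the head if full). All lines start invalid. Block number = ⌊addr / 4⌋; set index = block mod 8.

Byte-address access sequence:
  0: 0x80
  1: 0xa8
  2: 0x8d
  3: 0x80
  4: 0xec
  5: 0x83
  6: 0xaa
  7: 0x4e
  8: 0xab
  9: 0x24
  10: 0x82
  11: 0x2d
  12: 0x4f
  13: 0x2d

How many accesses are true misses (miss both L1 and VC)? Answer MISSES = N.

MISSES = 7

0: 0x80 (blk 32, set 0) → MISS  vc=[]
1: 0xa8 (blk 42, set 2) → MISS  vc=[]
2: 0x8d (blk 35, set 3) → MISS  vc=[]
3: 0x80 (blk 32, set 0) → L1-HIT  vc=[]
4: 0xec (blk 59, set 3) → MISS  vc=[35]
5: 0x83 (blk 32, set 0) → L1-HIT  vc=[35]
6: 0xaa (blk 42, set 2) → L1-HIT  vc=[35]
7: 0x4e (blk 19, set 3) → MISS  vc=[35, 59]
8: 0xab (blk 42, set 2) → L1-HIT  vc=[35, 59]
9: 0x24 (blk 9, set 1) → MISS  vc=[35, 59]
10: 0x82 (blk 32, set 0) → L1-HIT  vc=[35, 59]
11: 0x2d (blk 11, set 3) → MISS  vc=[35, 59, 19]
12: 0x4f (blk 19, set 3) → VC-HIT  vc=[35, 59, 11]
13: 0x2d (blk 11, set 3) → VC-HIT  vc=[35, 59, 19]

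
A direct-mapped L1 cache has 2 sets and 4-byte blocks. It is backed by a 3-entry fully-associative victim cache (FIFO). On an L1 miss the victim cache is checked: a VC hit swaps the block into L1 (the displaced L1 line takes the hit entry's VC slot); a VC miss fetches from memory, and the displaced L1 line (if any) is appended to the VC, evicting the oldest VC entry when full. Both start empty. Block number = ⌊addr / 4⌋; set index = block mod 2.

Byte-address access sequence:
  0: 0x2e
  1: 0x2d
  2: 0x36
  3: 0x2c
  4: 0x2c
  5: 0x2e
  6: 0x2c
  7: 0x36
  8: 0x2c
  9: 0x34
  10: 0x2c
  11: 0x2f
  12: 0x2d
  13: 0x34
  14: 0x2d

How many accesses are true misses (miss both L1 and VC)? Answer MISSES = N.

  [0] addr=0x2e blk=11 s=1: MISS | VC []
  [1] addr=0x2d blk=11 s=1: L1-HIT | VC []
  [2] addr=0x36 blk=13 s=1: MISS | VC [11]
  [3] addr=0x2c blk=11 s=1: VC-HIT | VC [13]
  [4] addr=0x2c blk=11 s=1: L1-HIT | VC [13]
  [5] addr=0x2e blk=11 s=1: L1-HIT | VC [13]
  [6] addr=0x2c blk=11 s=1: L1-HIT | VC [13]
  [7] addr=0x36 blk=13 s=1: VC-HIT | VC [11]
  [8] addr=0x2c blk=11 s=1: VC-HIT | VC [13]
  [9] addr=0x34 blk=13 s=1: VC-HIT | VC [11]
  [10] addr=0x2c blk=11 s=1: VC-HIT | VC [13]
  [11] addr=0x2f blk=11 s=1: L1-HIT | VC [13]
  [12] addr=0x2d blk=11 s=1: L1-HIT | VC [13]
  [13] addr=0x34 blk=13 s=1: VC-HIT | VC [11]
  [14] addr=0x2d blk=11 s=1: VC-HIT | VC [13]

MISSES = 2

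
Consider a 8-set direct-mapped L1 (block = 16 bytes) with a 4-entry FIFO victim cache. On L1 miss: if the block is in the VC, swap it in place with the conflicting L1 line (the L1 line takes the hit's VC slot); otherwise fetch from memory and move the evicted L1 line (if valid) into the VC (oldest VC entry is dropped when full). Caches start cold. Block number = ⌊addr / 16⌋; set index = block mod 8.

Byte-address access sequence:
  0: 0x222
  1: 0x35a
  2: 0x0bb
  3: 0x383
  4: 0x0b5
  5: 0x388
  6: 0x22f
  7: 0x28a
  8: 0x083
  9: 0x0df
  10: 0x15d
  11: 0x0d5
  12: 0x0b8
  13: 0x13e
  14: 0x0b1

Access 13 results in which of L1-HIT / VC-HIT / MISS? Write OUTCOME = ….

OUTCOME = MISS

0: 0x222 (blk 34, set 2) → MISS  vc=[]
1: 0x35a (blk 53, set 5) → MISS  vc=[]
2: 0xbb (blk 11, set 3) → MISS  vc=[]
3: 0x383 (blk 56, set 0) → MISS  vc=[]
4: 0xb5 (blk 11, set 3) → L1-HIT  vc=[]
5: 0x388 (blk 56, set 0) → L1-HIT  vc=[]
6: 0x22f (blk 34, set 2) → L1-HIT  vc=[]
7: 0x28a (blk 40, set 0) → MISS  vc=[56]
8: 0x83 (blk 8, set 0) → MISS  vc=[56, 40]
9: 0xdf (blk 13, set 5) → MISS  vc=[56, 40, 53]
10: 0x15d (blk 21, set 5) → MISS  vc=[56, 40, 53, 13]
11: 0xd5 (blk 13, set 5) → VC-HIT  vc=[56, 40, 53, 21]
12: 0xb8 (blk 11, set 3) → L1-HIT  vc=[56, 40, 53, 21]
13: 0x13e (blk 19, set 3) → MISS  vc=[40, 53, 21, 11]
14: 0xb1 (blk 11, set 3) → VC-HIT  vc=[40, 53, 21, 19]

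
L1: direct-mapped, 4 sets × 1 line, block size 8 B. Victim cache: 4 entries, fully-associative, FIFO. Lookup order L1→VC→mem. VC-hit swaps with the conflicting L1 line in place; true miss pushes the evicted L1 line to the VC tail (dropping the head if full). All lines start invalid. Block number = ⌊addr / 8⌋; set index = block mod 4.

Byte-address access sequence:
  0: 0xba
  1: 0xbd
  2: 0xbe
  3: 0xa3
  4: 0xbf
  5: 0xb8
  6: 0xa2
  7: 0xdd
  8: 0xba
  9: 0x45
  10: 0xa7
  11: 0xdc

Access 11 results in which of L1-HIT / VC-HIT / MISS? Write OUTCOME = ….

  [0] addr=0xba blk=23 s=3: MISS | VC []
  [1] addr=0xbd blk=23 s=3: L1-HIT | VC []
  [2] addr=0xbe blk=23 s=3: L1-HIT | VC []
  [3] addr=0xa3 blk=20 s=0: MISS | VC []
  [4] addr=0xbf blk=23 s=3: L1-HIT | VC []
  [5] addr=0xb8 blk=23 s=3: L1-HIT | VC []
  [6] addr=0xa2 blk=20 s=0: L1-HIT | VC []
  [7] addr=0xdd blk=27 s=3: MISS | VC [23]
  [8] addr=0xba blk=23 s=3: VC-HIT | VC [27]
  [9] addr=0x45 blk=8 s=0: MISS | VC [27, 20]
  [10] addr=0xa7 blk=20 s=0: VC-HIT | VC [27, 8]
  [11] addr=0xdc blk=27 s=3: VC-HIT | VC [23, 8]

OUTCOME = VC-HIT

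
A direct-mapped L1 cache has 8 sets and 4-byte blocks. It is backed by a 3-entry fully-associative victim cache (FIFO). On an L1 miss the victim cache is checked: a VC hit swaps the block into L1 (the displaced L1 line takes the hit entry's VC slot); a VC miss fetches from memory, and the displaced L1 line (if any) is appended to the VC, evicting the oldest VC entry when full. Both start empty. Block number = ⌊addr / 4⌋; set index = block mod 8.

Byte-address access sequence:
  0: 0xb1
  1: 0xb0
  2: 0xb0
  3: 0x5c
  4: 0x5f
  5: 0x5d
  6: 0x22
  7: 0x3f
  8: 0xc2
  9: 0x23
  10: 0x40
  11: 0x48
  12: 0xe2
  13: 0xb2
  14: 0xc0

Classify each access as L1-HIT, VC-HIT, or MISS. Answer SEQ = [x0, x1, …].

SEQ = [MISS, L1-HIT, L1-HIT, MISS, L1-HIT, L1-HIT, MISS, MISS, MISS, VC-HIT, MISS, MISS, MISS, L1-HIT, VC-HIT]

  [0] addr=0xb1 blk=44 s=4: MISS | VC []
  [1] addr=0xb0 blk=44 s=4: L1-HIT | VC []
  [2] addr=0xb0 blk=44 s=4: L1-HIT | VC []
  [3] addr=0x5c blk=23 s=7: MISS | VC []
  [4] addr=0x5f blk=23 s=7: L1-HIT | VC []
  [5] addr=0x5d blk=23 s=7: L1-HIT | VC []
  [6] addr=0x22 blk=8 s=0: MISS | VC []
  [7] addr=0x3f blk=15 s=7: MISS | VC [23]
  [8] addr=0xc2 blk=48 s=0: MISS | VC [23, 8]
  [9] addr=0x23 blk=8 s=0: VC-HIT | VC [23, 48]
  [10] addr=0x40 blk=16 s=0: MISS | VC [23, 48, 8]
  [11] addr=0x48 blk=18 s=2: MISS | VC [23, 48, 8]
  [12] addr=0xe2 blk=56 s=0: MISS | VC [48, 8, 16]
  [13] addr=0xb2 blk=44 s=4: L1-HIT | VC [48, 8, 16]
  [14] addr=0xc0 blk=48 s=0: VC-HIT | VC [56, 8, 16]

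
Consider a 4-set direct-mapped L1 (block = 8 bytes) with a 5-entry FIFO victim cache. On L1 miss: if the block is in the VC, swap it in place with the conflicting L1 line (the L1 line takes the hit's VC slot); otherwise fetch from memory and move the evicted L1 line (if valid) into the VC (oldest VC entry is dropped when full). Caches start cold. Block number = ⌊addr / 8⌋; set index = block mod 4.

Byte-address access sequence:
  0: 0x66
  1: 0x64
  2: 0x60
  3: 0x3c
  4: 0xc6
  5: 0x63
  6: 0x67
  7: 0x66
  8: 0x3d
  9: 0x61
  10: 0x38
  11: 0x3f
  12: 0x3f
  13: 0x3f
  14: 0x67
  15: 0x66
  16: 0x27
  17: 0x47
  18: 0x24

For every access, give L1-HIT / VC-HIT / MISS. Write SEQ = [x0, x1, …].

0: 0x66 (blk 12, set 0) → MISS  vc=[]
1: 0x64 (blk 12, set 0) → L1-HIT  vc=[]
2: 0x60 (blk 12, set 0) → L1-HIT  vc=[]
3: 0x3c (blk 7, set 3) → MISS  vc=[]
4: 0xc6 (blk 24, set 0) → MISS  vc=[12]
5: 0x63 (blk 12, set 0) → VC-HIT  vc=[24]
6: 0x67 (blk 12, set 0) → L1-HIT  vc=[24]
7: 0x66 (blk 12, set 0) → L1-HIT  vc=[24]
8: 0x3d (blk 7, set 3) → L1-HIT  vc=[24]
9: 0x61 (blk 12, set 0) → L1-HIT  vc=[24]
10: 0x38 (blk 7, set 3) → L1-HIT  vc=[24]
11: 0x3f (blk 7, set 3) → L1-HIT  vc=[24]
12: 0x3f (blk 7, set 3) → L1-HIT  vc=[24]
13: 0x3f (blk 7, set 3) → L1-HIT  vc=[24]
14: 0x67 (blk 12, set 0) → L1-HIT  vc=[24]
15: 0x66 (blk 12, set 0) → L1-HIT  vc=[24]
16: 0x27 (blk 4, set 0) → MISS  vc=[24, 12]
17: 0x47 (blk 8, set 0) → MISS  vc=[24, 12, 4]
18: 0x24 (blk 4, set 0) → VC-HIT  vc=[24, 12, 8]

SEQ = [MISS, L1-HIT, L1-HIT, MISS, MISS, VC-HIT, L1-HIT, L1-HIT, L1-HIT, L1-HIT, L1-HIT, L1-HIT, L1-HIT, L1-HIT, L1-HIT, L1-HIT, MISS, MISS, VC-HIT]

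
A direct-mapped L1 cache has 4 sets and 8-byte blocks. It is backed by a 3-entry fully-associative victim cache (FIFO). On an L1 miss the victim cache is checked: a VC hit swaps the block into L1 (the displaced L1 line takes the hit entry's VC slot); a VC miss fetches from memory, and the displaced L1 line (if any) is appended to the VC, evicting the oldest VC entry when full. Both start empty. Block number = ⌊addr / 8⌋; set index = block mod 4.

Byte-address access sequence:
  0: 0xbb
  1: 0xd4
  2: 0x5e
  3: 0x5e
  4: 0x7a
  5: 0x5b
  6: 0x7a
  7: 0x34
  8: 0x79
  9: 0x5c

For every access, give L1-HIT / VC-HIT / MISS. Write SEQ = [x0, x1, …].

0: 0xbb (blk 23, set 3) → MISS  vc=[]
1: 0xd4 (blk 26, set 2) → MISS  vc=[]
2: 0x5e (blk 11, set 3) → MISS  vc=[23]
3: 0x5e (blk 11, set 3) → L1-HIT  vc=[23]
4: 0x7a (blk 15, set 3) → MISS  vc=[23, 11]
5: 0x5b (blk 11, set 3) → VC-HIT  vc=[23, 15]
6: 0x7a (blk 15, set 3) → VC-HIT  vc=[23, 11]
7: 0x34 (blk 6, set 2) → MISS  vc=[23, 11, 26]
8: 0x79 (blk 15, set 3) → L1-HIT  vc=[23, 11, 26]
9: 0x5c (blk 11, set 3) → VC-HIT  vc=[23, 15, 26]

SEQ = [MISS, MISS, MISS, L1-HIT, MISS, VC-HIT, VC-HIT, MISS, L1-HIT, VC-HIT]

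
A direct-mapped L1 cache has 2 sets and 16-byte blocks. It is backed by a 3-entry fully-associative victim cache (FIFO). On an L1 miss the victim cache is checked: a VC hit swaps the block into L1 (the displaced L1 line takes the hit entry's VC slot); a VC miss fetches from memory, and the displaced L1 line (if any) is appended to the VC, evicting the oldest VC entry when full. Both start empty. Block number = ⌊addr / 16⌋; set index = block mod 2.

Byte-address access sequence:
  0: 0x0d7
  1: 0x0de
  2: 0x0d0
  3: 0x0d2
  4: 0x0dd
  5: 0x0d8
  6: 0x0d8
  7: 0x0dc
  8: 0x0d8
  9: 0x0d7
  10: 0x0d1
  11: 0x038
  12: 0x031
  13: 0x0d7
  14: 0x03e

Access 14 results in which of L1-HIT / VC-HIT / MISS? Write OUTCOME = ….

OUTCOME = VC-HIT

#0 0xd7→b13/s1 MISS; vc=[]
#1 0xde→b13/s1 L1-HIT; vc=[]
#2 0xd0→b13/s1 L1-HIT; vc=[]
#3 0xd2→b13/s1 L1-HIT; vc=[]
#4 0xdd→b13/s1 L1-HIT; vc=[]
#5 0xd8→b13/s1 L1-HIT; vc=[]
#6 0xd8→b13/s1 L1-HIT; vc=[]
#7 0xdc→b13/s1 L1-HIT; vc=[]
#8 0xd8→b13/s1 L1-HIT; vc=[]
#9 0xd7→b13/s1 L1-HIT; vc=[]
#10 0xd1→b13/s1 L1-HIT; vc=[]
#11 0x38→b3/s1 MISS; vc=[13]
#12 0x31→b3/s1 L1-HIT; vc=[13]
#13 0xd7→b13/s1 VC-HIT; vc=[3]
#14 0x3e→b3/s1 VC-HIT; vc=[13]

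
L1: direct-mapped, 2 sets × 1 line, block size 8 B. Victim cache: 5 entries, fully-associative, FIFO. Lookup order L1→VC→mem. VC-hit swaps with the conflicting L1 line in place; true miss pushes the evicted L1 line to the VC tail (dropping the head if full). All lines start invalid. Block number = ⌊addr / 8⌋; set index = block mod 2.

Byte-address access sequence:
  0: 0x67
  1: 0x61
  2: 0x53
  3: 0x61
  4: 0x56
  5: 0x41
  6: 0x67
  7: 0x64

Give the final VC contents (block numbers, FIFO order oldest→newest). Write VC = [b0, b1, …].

  [0] addr=0x67 blk=12 s=0: MISS | VC []
  [1] addr=0x61 blk=12 s=0: L1-HIT | VC []
  [2] addr=0x53 blk=10 s=0: MISS | VC [12]
  [3] addr=0x61 blk=12 s=0: VC-HIT | VC [10]
  [4] addr=0x56 blk=10 s=0: VC-HIT | VC [12]
  [5] addr=0x41 blk=8 s=0: MISS | VC [12, 10]
  [6] addr=0x67 blk=12 s=0: VC-HIT | VC [8, 10]
  [7] addr=0x64 blk=12 s=0: L1-HIT | VC [8, 10]

VC = [8, 10]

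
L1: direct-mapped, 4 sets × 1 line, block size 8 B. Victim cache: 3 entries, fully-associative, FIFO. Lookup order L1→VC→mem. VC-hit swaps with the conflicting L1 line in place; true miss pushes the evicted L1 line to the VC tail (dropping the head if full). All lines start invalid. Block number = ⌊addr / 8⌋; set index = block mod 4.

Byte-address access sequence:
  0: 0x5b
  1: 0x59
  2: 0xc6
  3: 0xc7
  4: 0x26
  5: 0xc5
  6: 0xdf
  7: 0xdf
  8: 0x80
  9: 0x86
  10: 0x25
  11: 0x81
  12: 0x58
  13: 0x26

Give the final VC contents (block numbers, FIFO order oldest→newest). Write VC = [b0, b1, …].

#0 0x5b→b11/s3 MISS; vc=[]
#1 0x59→b11/s3 L1-HIT; vc=[]
#2 0xc6→b24/s0 MISS; vc=[]
#3 0xc7→b24/s0 L1-HIT; vc=[]
#4 0x26→b4/s0 MISS; vc=[24]
#5 0xc5→b24/s0 VC-HIT; vc=[4]
#6 0xdf→b27/s3 MISS; vc=[4,11]
#7 0xdf→b27/s3 L1-HIT; vc=[4,11]
#8 0x80→b16/s0 MISS; vc=[4,11,24]
#9 0x86→b16/s0 L1-HIT; vc=[4,11,24]
#10 0x25→b4/s0 VC-HIT; vc=[16,11,24]
#11 0x81→b16/s0 VC-HIT; vc=[4,11,24]
#12 0x58→b11/s3 VC-HIT; vc=[4,27,24]
#13 0x26→b4/s0 VC-HIT; vc=[16,27,24]

VC = [16, 27, 24]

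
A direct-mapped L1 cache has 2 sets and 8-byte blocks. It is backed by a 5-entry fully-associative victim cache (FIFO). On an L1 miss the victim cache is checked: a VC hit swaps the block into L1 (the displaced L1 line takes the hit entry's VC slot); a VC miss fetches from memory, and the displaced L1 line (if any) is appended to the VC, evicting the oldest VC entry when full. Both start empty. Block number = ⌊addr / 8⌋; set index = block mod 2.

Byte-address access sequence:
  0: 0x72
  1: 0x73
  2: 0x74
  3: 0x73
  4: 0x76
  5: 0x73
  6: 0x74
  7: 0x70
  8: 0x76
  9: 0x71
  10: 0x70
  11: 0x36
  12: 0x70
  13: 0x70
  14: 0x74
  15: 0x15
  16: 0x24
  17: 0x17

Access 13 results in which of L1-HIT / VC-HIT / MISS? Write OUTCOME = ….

0: 0x72 (blk 14, set 0) → MISS  vc=[]
1: 0x73 (blk 14, set 0) → L1-HIT  vc=[]
2: 0x74 (blk 14, set 0) → L1-HIT  vc=[]
3: 0x73 (blk 14, set 0) → L1-HIT  vc=[]
4: 0x76 (blk 14, set 0) → L1-HIT  vc=[]
5: 0x73 (blk 14, set 0) → L1-HIT  vc=[]
6: 0x74 (blk 14, set 0) → L1-HIT  vc=[]
7: 0x70 (blk 14, set 0) → L1-HIT  vc=[]
8: 0x76 (blk 14, set 0) → L1-HIT  vc=[]
9: 0x71 (blk 14, set 0) → L1-HIT  vc=[]
10: 0x70 (blk 14, set 0) → L1-HIT  vc=[]
11: 0x36 (blk 6, set 0) → MISS  vc=[14]
12: 0x70 (blk 14, set 0) → VC-HIT  vc=[6]
13: 0x70 (blk 14, set 0) → L1-HIT  vc=[6]
14: 0x74 (blk 14, set 0) → L1-HIT  vc=[6]
15: 0x15 (blk 2, set 0) → MISS  vc=[6, 14]
16: 0x24 (blk 4, set 0) → MISS  vc=[6, 14, 2]
17: 0x17 (blk 2, set 0) → VC-HIT  vc=[6, 14, 4]

OUTCOME = L1-HIT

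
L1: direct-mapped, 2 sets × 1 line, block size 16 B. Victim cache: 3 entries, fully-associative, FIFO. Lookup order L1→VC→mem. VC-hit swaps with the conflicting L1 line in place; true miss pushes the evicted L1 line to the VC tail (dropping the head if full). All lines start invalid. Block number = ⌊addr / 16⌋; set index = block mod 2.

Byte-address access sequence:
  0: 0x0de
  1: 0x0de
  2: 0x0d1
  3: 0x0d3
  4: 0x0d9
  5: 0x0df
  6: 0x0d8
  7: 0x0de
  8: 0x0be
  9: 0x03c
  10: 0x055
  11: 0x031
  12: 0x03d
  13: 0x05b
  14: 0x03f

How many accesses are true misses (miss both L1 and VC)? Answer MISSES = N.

MISSES = 4

  [0] addr=0xde blk=13 s=1: MISS | VC []
  [1] addr=0xde blk=13 s=1: L1-HIT | VC []
  [2] addr=0xd1 blk=13 s=1: L1-HIT | VC []
  [3] addr=0xd3 blk=13 s=1: L1-HIT | VC []
  [4] addr=0xd9 blk=13 s=1: L1-HIT | VC []
  [5] addr=0xdf blk=13 s=1: L1-HIT | VC []
  [6] addr=0xd8 blk=13 s=1: L1-HIT | VC []
  [7] addr=0xde blk=13 s=1: L1-HIT | VC []
  [8] addr=0xbe blk=11 s=1: MISS | VC [13]
  [9] addr=0x3c blk=3 s=1: MISS | VC [13, 11]
  [10] addr=0x55 blk=5 s=1: MISS | VC [13, 11, 3]
  [11] addr=0x31 blk=3 s=1: VC-HIT | VC [13, 11, 5]
  [12] addr=0x3d blk=3 s=1: L1-HIT | VC [13, 11, 5]
  [13] addr=0x5b blk=5 s=1: VC-HIT | VC [13, 11, 3]
  [14] addr=0x3f blk=3 s=1: VC-HIT | VC [13, 11, 5]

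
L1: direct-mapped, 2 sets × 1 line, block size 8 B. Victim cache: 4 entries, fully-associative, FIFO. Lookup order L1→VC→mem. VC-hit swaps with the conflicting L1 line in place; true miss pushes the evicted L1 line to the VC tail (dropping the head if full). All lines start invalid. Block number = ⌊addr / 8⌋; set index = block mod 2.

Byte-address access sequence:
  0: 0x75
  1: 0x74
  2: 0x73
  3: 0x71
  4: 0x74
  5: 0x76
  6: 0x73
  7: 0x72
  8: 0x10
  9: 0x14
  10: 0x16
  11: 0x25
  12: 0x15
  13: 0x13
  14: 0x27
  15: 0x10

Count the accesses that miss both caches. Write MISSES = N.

  [0] addr=0x75 blk=14 s=0: MISS | VC []
  [1] addr=0x74 blk=14 s=0: L1-HIT | VC []
  [2] addr=0x73 blk=14 s=0: L1-HIT | VC []
  [3] addr=0x71 blk=14 s=0: L1-HIT | VC []
  [4] addr=0x74 blk=14 s=0: L1-HIT | VC []
  [5] addr=0x76 blk=14 s=0: L1-HIT | VC []
  [6] addr=0x73 blk=14 s=0: L1-HIT | VC []
  [7] addr=0x72 blk=14 s=0: L1-HIT | VC []
  [8] addr=0x10 blk=2 s=0: MISS | VC [14]
  [9] addr=0x14 blk=2 s=0: L1-HIT | VC [14]
  [10] addr=0x16 blk=2 s=0: L1-HIT | VC [14]
  [11] addr=0x25 blk=4 s=0: MISS | VC [14, 2]
  [12] addr=0x15 blk=2 s=0: VC-HIT | VC [14, 4]
  [13] addr=0x13 blk=2 s=0: L1-HIT | VC [14, 4]
  [14] addr=0x27 blk=4 s=0: VC-HIT | VC [14, 2]
  [15] addr=0x10 blk=2 s=0: VC-HIT | VC [14, 4]

MISSES = 3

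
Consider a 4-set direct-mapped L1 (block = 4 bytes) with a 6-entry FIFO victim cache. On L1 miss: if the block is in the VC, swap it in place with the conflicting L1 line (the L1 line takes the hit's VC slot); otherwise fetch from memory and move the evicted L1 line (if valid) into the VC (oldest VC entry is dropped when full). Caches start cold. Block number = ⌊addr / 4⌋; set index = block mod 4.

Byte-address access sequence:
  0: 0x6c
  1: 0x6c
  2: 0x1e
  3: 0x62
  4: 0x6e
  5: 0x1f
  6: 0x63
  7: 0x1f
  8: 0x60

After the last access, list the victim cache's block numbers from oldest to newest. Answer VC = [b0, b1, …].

VC = [27]

  [0] addr=0x6c blk=27 s=3: MISS | VC []
  [1] addr=0x6c blk=27 s=3: L1-HIT | VC []
  [2] addr=0x1e blk=7 s=3: MISS | VC [27]
  [3] addr=0x62 blk=24 s=0: MISS | VC [27]
  [4] addr=0x6e blk=27 s=3: VC-HIT | VC [7]
  [5] addr=0x1f blk=7 s=3: VC-HIT | VC [27]
  [6] addr=0x63 blk=24 s=0: L1-HIT | VC [27]
  [7] addr=0x1f blk=7 s=3: L1-HIT | VC [27]
  [8] addr=0x60 blk=24 s=0: L1-HIT | VC [27]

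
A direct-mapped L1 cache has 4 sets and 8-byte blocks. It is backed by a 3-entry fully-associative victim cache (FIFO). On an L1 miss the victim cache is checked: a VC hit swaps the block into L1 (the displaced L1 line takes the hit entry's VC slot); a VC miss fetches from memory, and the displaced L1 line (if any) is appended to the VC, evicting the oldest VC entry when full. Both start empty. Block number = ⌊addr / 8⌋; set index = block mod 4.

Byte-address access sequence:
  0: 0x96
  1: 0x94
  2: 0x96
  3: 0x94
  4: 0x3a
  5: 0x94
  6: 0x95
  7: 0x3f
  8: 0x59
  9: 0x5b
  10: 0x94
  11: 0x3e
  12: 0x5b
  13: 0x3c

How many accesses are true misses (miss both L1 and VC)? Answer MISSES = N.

MISSES = 3

  [0] addr=0x96 blk=18 s=2: MISS | VC []
  [1] addr=0x94 blk=18 s=2: L1-HIT | VC []
  [2] addr=0x96 blk=18 s=2: L1-HIT | VC []
  [3] addr=0x94 blk=18 s=2: L1-HIT | VC []
  [4] addr=0x3a blk=7 s=3: MISS | VC []
  [5] addr=0x94 blk=18 s=2: L1-HIT | VC []
  [6] addr=0x95 blk=18 s=2: L1-HIT | VC []
  [7] addr=0x3f blk=7 s=3: L1-HIT | VC []
  [8] addr=0x59 blk=11 s=3: MISS | VC [7]
  [9] addr=0x5b blk=11 s=3: L1-HIT | VC [7]
  [10] addr=0x94 blk=18 s=2: L1-HIT | VC [7]
  [11] addr=0x3e blk=7 s=3: VC-HIT | VC [11]
  [12] addr=0x5b blk=11 s=3: VC-HIT | VC [7]
  [13] addr=0x3c blk=7 s=3: VC-HIT | VC [11]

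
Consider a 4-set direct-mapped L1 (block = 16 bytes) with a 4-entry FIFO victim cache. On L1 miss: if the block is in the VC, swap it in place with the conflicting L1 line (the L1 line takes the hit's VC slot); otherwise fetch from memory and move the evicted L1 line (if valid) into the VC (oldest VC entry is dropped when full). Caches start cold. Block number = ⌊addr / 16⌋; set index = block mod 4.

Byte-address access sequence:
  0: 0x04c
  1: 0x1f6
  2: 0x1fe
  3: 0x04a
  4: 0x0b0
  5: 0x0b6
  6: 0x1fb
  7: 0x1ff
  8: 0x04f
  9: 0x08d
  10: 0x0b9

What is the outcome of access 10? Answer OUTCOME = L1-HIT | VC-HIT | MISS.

  [0] addr=0x4c blk=4 s=0: MISS | VC []
  [1] addr=0x1f6 blk=31 s=3: MISS | VC []
  [2] addr=0x1fe blk=31 s=3: L1-HIT | VC []
  [3] addr=0x4a blk=4 s=0: L1-HIT | VC []
  [4] addr=0xb0 blk=11 s=3: MISS | VC [31]
  [5] addr=0xb6 blk=11 s=3: L1-HIT | VC [31]
  [6] addr=0x1fb blk=31 s=3: VC-HIT | VC [11]
  [7] addr=0x1ff blk=31 s=3: L1-HIT | VC [11]
  [8] addr=0x4f blk=4 s=0: L1-HIT | VC [11]
  [9] addr=0x8d blk=8 s=0: MISS | VC [11, 4]
  [10] addr=0xb9 blk=11 s=3: VC-HIT | VC [31, 4]

OUTCOME = VC-HIT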